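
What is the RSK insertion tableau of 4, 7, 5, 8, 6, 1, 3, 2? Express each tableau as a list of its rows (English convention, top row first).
Insert 4: appended to row 1. P = [[4]].
Insert 7: appended to row 1. P = [[4, 7]].
Insert 5: 5 bumps 7 from row 1; 7 starts row 2. P = [[4, 5], [7]].
Insert 8: appended to row 1. P = [[4, 5, 8], [7]].
Insert 6: 6 bumps 8 from row 1; 8 appends to row 2. P = [[4, 5, 6], [7, 8]].
Insert 1: 1 bumps 4 from row 1; 4 bumps 7 from row 2; 7 starts row 3. P = [[1, 5, 6], [4, 8], [7]].
Insert 3: 3 bumps 5 from row 1; 5 bumps 8 from row 2; 8 appends to row 3. P = [[1, 3, 6], [4, 5], [7, 8]].
Insert 2: 2 bumps 3 from row 1; 3 bumps 4 from row 2; 4 bumps 7 from row 3; 7 starts row 4. P = [[1, 2, 6], [3, 5], [4, 8], [7]].

So P = [[1, 2, 6], [3, 5], [4, 8], [7]].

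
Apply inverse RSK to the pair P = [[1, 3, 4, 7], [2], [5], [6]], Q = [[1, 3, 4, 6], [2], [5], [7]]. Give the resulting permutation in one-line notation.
6 2 3 5 4 7 1

Reverse the RSK construction: for i from n down to 1, find the cell of Q containing i, remove the entry at that cell from P, and reverse-bump it up through P; the value ejected from row 1 is w(i).

Step i=7: Q has 7 at row 4, column 1; remove 6 from row 4 of P and reverse-bump: 6 enters row 3 and ejects 5; 5 enters row 2 and ejects 2; 2 enters row 1 and ejects 1. So w(7) = 1. P is now [[2, 3, 4, 7], [5], [6]].
Step i=6: Q has 6 at row 1, column 4; remove that cell from P, ejecting 7. So w(6) = 7. P is now [[2, 3, 4], [5], [6]].
Step i=5: Q has 5 at row 3, column 1; remove 6 from row 3 of P and reverse-bump: 6 enters row 2 and ejects 5; 5 enters row 1 and ejects 4. So w(5) = 4. P is now [[2, 3, 5], [6]].
Step i=4: Q has 4 at row 1, column 3; remove that cell from P, ejecting 5. So w(4) = 5. P is now [[2, 3], [6]].
Step i=3: Q has 3 at row 1, column 2; remove that cell from P, ejecting 3. So w(3) = 3. P is now [[2], [6]].
Step i=2: Q has 2 at row 2, column 1; remove 6 from row 2 of P and reverse-bump: 6 enters row 1 and ejects 2. So w(2) = 2. P is now [[6]].
Step i=1: Q has 1 at row 1, column 1; remove that cell from P, ejecting 6. So w(1) = 6. P is now [].

So w = 6 2 3 5 4 7 1.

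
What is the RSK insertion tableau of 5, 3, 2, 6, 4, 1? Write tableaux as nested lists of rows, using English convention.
P = [[1, 4], [2, 6], [3], [5]]

Insert 5: appended to row 1. P = [[5]].
Insert 3: 3 bumps 5 from row 1; 5 starts row 2. P = [[3], [5]].
Insert 2: 2 bumps 3 from row 1; 3 bumps 5 from row 2; 5 starts row 3. P = [[2], [3], [5]].
Insert 6: appended to row 1. P = [[2, 6], [3], [5]].
Insert 4: 4 bumps 6 from row 1; 6 appends to row 2. P = [[2, 4], [3, 6], [5]].
Insert 1: 1 bumps 2 from row 1; 2 bumps 3 from row 2; 3 bumps 5 from row 3; 5 starts row 4. P = [[1, 4], [2, 6], [3], [5]].

So P = [[1, 4], [2, 6], [3], [5]].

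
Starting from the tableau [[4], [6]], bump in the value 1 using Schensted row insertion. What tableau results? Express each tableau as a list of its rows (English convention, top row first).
In row 1, 1 replaces 4 (the leftmost entry greater than 1); 4 is bumped to row 2. In row 2, 4 replaces 6 (the leftmost entry greater than 4); 6 is bumped to row 3. 6 starts a new row 3. The new tableau is [[1], [4], [6]].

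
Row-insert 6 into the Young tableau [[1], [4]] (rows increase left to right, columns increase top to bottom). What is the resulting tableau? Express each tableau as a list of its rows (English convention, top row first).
6 is larger than every entry of row 1, so it is appended to row 1. The new tableau is [[1, 6], [4]].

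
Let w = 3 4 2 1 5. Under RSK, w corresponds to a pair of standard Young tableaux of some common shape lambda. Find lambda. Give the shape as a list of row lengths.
Row-insert each entry into an empty tableau.

After inserting 3: P = [[3]].
After inserting 4: P = [[3, 4]].
After inserting 2: P = [[2, 4], [3]].
After inserting 1: P = [[1, 4], [2], [3]].
After inserting 5: P = [[1, 4, 5], [2], [3]].

The final insertion tableau P = [[1, 4, 5], [2], [3]] has shape [3, 1, 1].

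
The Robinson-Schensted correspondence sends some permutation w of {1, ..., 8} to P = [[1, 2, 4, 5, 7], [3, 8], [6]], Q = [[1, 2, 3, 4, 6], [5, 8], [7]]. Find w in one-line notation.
1 3 4 6 5 8 2 7

Reverse the RSK construction: for i from n down to 1, find the cell of Q containing i, remove the entry at that cell from P, and reverse-bump it up through P; the value ejected from row 1 is w(i).

Step i=8: Q has 8 at row 2, column 2; remove 8 from row 2 of P and reverse-bump: 8 enters row 1 and ejects 7. So w(8) = 7. P is now [[1, 2, 4, 5, 8], [3], [6]].
Step i=7: Q has 7 at row 3, column 1; remove 6 from row 3 of P and reverse-bump: 6 enters row 2 and ejects 3; 3 enters row 1 and ejects 2. So w(7) = 2. P is now [[1, 3, 4, 5, 8], [6]].
Step i=6: Q has 6 at row 1, column 5; remove that cell from P, ejecting 8. So w(6) = 8. P is now [[1, 3, 4, 5], [6]].
Step i=5: Q has 5 at row 2, column 1; remove 6 from row 2 of P and reverse-bump: 6 enters row 1 and ejects 5. So w(5) = 5. P is now [[1, 3, 4, 6]].
Step i=4: Q has 4 at row 1, column 4; remove that cell from P, ejecting 6. So w(4) = 6. P is now [[1, 3, 4]].
Step i=3: Q has 3 at row 1, column 3; remove that cell from P, ejecting 4. So w(3) = 4. P is now [[1, 3]].
Step i=2: Q has 2 at row 1, column 2; remove that cell from P, ejecting 3. So w(2) = 3. P is now [[1]].
Step i=1: Q has 1 at row 1, column 1; remove that cell from P, ejecting 1. So w(1) = 1. P is now [].

So w = 1 3 4 6 5 8 2 7.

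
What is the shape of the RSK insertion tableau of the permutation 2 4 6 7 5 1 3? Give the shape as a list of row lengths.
[4, 2, 1]

Row-insert each entry into an empty tableau.

After inserting 2: P = [[2]].
After inserting 4: P = [[2, 4]].
After inserting 6: P = [[2, 4, 6]].
After inserting 7: P = [[2, 4, 6, 7]].
After inserting 5: P = [[2, 4, 5, 7], [6]].
After inserting 1: P = [[1, 4, 5, 7], [2], [6]].
After inserting 3: P = [[1, 3, 5, 7], [2, 4], [6]].

The final insertion tableau P = [[1, 3, 5, 7], [2, 4], [6]] has shape [4, 2, 1].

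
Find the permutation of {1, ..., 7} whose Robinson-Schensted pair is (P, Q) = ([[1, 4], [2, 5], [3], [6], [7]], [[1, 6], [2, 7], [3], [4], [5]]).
Reverse the RSK construction: for i from n down to 1, find the cell of Q containing i, remove the entry at that cell from P, and reverse-bump it up through P; the value ejected from row 1 is w(i).

Step i=7: Q has 7 at row 2, column 2; remove 5 from row 2 of P and reverse-bump: 5 enters row 1 and ejects 4. So w(7) = 4. P is now [[1, 5], [2], [3], [6], [7]].
Step i=6: Q has 6 at row 1, column 2; remove that cell from P, ejecting 5. So w(6) = 5. P is now [[1], [2], [3], [6], [7]].
Step i=5: Q has 5 at row 5, column 1; remove 7 from row 5 of P and reverse-bump: 7 enters row 4 and ejects 6; 6 enters row 3 and ejects 3; 3 enters row 2 and ejects 2; 2 enters row 1 and ejects 1. So w(5) = 1. P is now [[2], [3], [6], [7]].
Step i=4: Q has 4 at row 4, column 1; remove 7 from row 4 of P and reverse-bump: 7 enters row 3 and ejects 6; 6 enters row 2 and ejects 3; 3 enters row 1 and ejects 2. So w(4) = 2. P is now [[3], [6], [7]].
Step i=3: Q has 3 at row 3, column 1; remove 7 from row 3 of P and reverse-bump: 7 enters row 2 and ejects 6; 6 enters row 1 and ejects 3. So w(3) = 3. P is now [[6], [7]].
Step i=2: Q has 2 at row 2, column 1; remove 7 from row 2 of P and reverse-bump: 7 enters row 1 and ejects 6. So w(2) = 6. P is now [[7]].
Step i=1: Q has 1 at row 1, column 1; remove that cell from P, ejecting 7. So w(1) = 7. P is now [].

So w = 7 6 3 2 1 5 4.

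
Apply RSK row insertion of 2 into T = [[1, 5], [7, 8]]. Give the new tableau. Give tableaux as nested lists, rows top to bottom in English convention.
In row 1, 2 replaces 5 (the leftmost entry greater than 2); 5 is bumped to row 2. In row 2, 5 replaces 7 (the leftmost entry greater than 5); 7 is bumped to row 3. 7 starts a new row 3. The new tableau is [[1, 2], [5, 8], [7]].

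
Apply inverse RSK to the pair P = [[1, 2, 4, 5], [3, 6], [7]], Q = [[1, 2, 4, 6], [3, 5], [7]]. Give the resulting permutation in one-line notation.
1 3 2 7 4 6 5

Reverse RSK: for i = n, n-1, ..., 1, locate i in Q, remove the corresponding corner cell from P, and reverse-bump its entry up through P; the value ejected from row 1 is w(i).

So w = 1 3 2 7 4 6 5.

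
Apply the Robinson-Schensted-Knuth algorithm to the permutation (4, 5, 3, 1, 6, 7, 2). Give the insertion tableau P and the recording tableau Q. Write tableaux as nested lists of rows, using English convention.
Insert each entry of the permutation into P by Schensted row insertion, recording in Q the position of each new cell.

Insert 4: appended to row 1. P = [[4]], Q = [[1]].
Insert 5: appended to row 1. P = [[4, 5]], Q = [[1, 2]].
Insert 3: 3 bumps 4 from row 1; 4 starts row 2. P = [[3, 5], [4]], Q = [[1, 2], [3]].
Insert 1: 1 bumps 3 from row 1; 3 bumps 4 from row 2; 4 starts row 3. P = [[1, 5], [3], [4]], Q = [[1, 2], [3], [4]].
Insert 6: appended to row 1. P = [[1, 5, 6], [3], [4]], Q = [[1, 2, 5], [3], [4]].
Insert 7: appended to row 1. P = [[1, 5, 6, 7], [3], [4]], Q = [[1, 2, 5, 6], [3], [4]].
Insert 2: 2 bumps 5 from row 1; 5 appends to row 2. P = [[1, 2, 6, 7], [3, 5], [4]], Q = [[1, 2, 5, 6], [3, 7], [4]].

So P = [[1, 2, 6, 7], [3, 5], [4]], Q = [[1, 2, 5, 6], [3, 7], [4]].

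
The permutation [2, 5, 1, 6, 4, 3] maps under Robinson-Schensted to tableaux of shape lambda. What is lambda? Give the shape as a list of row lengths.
[3, 2, 1]

Row-insert each entry into an empty tableau.

After inserting 2: P = [[2]].
After inserting 5: P = [[2, 5]].
After inserting 1: P = [[1, 5], [2]].
After inserting 6: P = [[1, 5, 6], [2]].
After inserting 4: P = [[1, 4, 6], [2, 5]].
After inserting 3: P = [[1, 3, 6], [2, 4], [5]].

The final insertion tableau P = [[1, 3, 6], [2, 4], [5]] has shape [3, 2, 1].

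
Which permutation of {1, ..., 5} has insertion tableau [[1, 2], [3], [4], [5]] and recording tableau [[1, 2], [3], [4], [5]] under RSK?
1 5 4 3 2

Reverse the RSK construction: for i from n down to 1, find the cell of Q containing i, remove the entry at that cell from P, and reverse-bump it up through P; the value ejected from row 1 is w(i).

Step i=5: Q has 5 at row 4, column 1; remove 5 from row 4 of P and reverse-bump: 5 enters row 3 and ejects 4; 4 enters row 2 and ejects 3; 3 enters row 1 and ejects 2. So w(5) = 2. P is now [[1, 3], [4], [5]].
Step i=4: Q has 4 at row 3, column 1; remove 5 from row 3 of P and reverse-bump: 5 enters row 2 and ejects 4; 4 enters row 1 and ejects 3. So w(4) = 3. P is now [[1, 4], [5]].
Step i=3: Q has 3 at row 2, column 1; remove 5 from row 2 of P and reverse-bump: 5 enters row 1 and ejects 4. So w(3) = 4. P is now [[1, 5]].
Step i=2: Q has 2 at row 1, column 2; remove that cell from P, ejecting 5. So w(2) = 5. P is now [[1]].
Step i=1: Q has 1 at row 1, column 1; remove that cell from P, ejecting 1. So w(1) = 1. P is now [].

So w = 1 5 4 3 2.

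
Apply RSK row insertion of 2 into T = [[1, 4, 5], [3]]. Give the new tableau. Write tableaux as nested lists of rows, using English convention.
[[1, 2, 5], [3, 4]]

In row 1, 2 replaces 4 (the leftmost entry greater than 2); 4 is bumped to row 2. 4 is appended to row 2. The new tableau is [[1, 2, 5], [3, 4]].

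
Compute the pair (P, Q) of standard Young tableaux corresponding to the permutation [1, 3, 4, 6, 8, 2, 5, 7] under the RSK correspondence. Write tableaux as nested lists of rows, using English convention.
P = [[1, 2, 4, 5, 7], [3, 6, 8]], Q = [[1, 2, 3, 4, 5], [6, 7, 8]]

Insert each entry of the permutation into P by Schensted row insertion, recording in Q the position of each new cell.

After inserting 1: P = [[1]].
After inserting 3: P = [[1, 3]].
After inserting 4: P = [[1, 3, 4]].
After inserting 6: P = [[1, 3, 4, 6]].
After inserting 8: P = [[1, 3, 4, 6, 8]].
After inserting 2: P = [[1, 2, 4, 6, 8], [3]].
After inserting 5: P = [[1, 2, 4, 5, 8], [3, 6]].
After inserting 7: P = [[1, 2, 4, 5, 7], [3, 6, 8]].

So P = [[1, 2, 4, 5, 7], [3, 6, 8]], Q = [[1, 2, 3, 4, 5], [6, 7, 8]].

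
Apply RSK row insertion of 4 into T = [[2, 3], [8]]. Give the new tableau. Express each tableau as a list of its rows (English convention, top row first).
[[2, 3, 4], [8]]

4 is larger than every entry of row 1, so it is appended to row 1. The new tableau is [[2, 3, 4], [8]].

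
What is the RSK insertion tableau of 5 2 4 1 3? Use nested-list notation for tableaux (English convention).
Insert 5: appended to row 1. P = [[5]].
Insert 2: 2 bumps 5 from row 1; 5 starts row 2. P = [[2], [5]].
Insert 4: appended to row 1. P = [[2, 4], [5]].
Insert 1: 1 bumps 2 from row 1; 2 bumps 5 from row 2; 5 starts row 3. P = [[1, 4], [2], [5]].
Insert 3: 3 bumps 4 from row 1; 4 appends to row 2. P = [[1, 3], [2, 4], [5]].

So P = [[1, 3], [2, 4], [5]].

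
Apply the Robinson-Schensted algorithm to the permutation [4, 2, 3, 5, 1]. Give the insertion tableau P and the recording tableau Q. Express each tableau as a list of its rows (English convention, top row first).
P = [[1, 3, 5], [2], [4]], Q = [[1, 3, 4], [2], [5]]

Insert each entry of the permutation into P by Schensted row insertion, recording in Q the position of each new cell.

Insert 4: appended to row 1. P = [[4]], Q = [[1]].
Insert 2: 2 bumps 4 from row 1; 4 starts row 2. P = [[2], [4]], Q = [[1], [2]].
Insert 3: appended to row 1. P = [[2, 3], [4]], Q = [[1, 3], [2]].
Insert 5: appended to row 1. P = [[2, 3, 5], [4]], Q = [[1, 3, 4], [2]].
Insert 1: 1 bumps 2 from row 1; 2 bumps 4 from row 2; 4 starts row 3. P = [[1, 3, 5], [2], [4]], Q = [[1, 3, 4], [2], [5]].

So P = [[1, 3, 5], [2], [4]], Q = [[1, 3, 4], [2], [5]].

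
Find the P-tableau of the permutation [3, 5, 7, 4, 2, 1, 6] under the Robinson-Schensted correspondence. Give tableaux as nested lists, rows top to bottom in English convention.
Insert 3: appended to row 1. P = [[3]].
Insert 5: appended to row 1. P = [[3, 5]].
Insert 7: appended to row 1. P = [[3, 5, 7]].
Insert 4: 4 bumps 5 from row 1; 5 starts row 2. P = [[3, 4, 7], [5]].
Insert 2: 2 bumps 3 from row 1; 3 bumps 5 from row 2; 5 starts row 3. P = [[2, 4, 7], [3], [5]].
Insert 1: 1 bumps 2 from row 1; 2 bumps 3 from row 2; 3 bumps 5 from row 3; 5 starts row 4. P = [[1, 4, 7], [2], [3], [5]].
Insert 6: 6 bumps 7 from row 1; 7 appends to row 2. P = [[1, 4, 6], [2, 7], [3], [5]].

So P = [[1, 4, 6], [2, 7], [3], [5]].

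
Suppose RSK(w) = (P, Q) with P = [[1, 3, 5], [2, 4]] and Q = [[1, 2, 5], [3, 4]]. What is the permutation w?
2 4 1 3 5

Reverse the RSK construction: for i from n down to 1, find the cell of Q containing i, remove the entry at that cell from P, and reverse-bump it up through P; the value ejected from row 1 is w(i).

Step i=5: Q has 5 at row 1, column 3; remove that cell from P, ejecting 5. So w(5) = 5. P is now [[1, 3], [2, 4]].
Step i=4: Q has 4 at row 2, column 2; remove 4 from row 2 of P and reverse-bump: 4 enters row 1 and ejects 3. So w(4) = 3. P is now [[1, 4], [2]].
Step i=3: Q has 3 at row 2, column 1; remove 2 from row 2 of P and reverse-bump: 2 enters row 1 and ejects 1. So w(3) = 1. P is now [[2, 4]].
Step i=2: Q has 2 at row 1, column 2; remove that cell from P, ejecting 4. So w(2) = 4. P is now [[2]].
Step i=1: Q has 1 at row 1, column 1; remove that cell from P, ejecting 2. So w(1) = 2. P is now [].

So w = 2 4 1 3 5.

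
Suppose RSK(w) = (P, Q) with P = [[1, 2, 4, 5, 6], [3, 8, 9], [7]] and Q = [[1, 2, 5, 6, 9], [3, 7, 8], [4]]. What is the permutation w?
Reverse the RSK construction: for i from n down to 1, find the cell of Q containing i, remove the entry at that cell from P, and reverse-bump it up through P; the value ejected from row 1 is w(i).

Step i=9: Q has 9 at row 1, column 5; remove that cell from P, ejecting 6. So w(9) = 6. P is now [[1, 2, 4, 5], [3, 8, 9], [7]].
Step i=8: Q has 8 at row 2, column 3; remove 9 from row 2 of P and reverse-bump: 9 enters row 1 and ejects 5. So w(8) = 5. P is now [[1, 2, 4, 9], [3, 8], [7]].
Step i=7: Q has 7 at row 2, column 2; remove 8 from row 2 of P and reverse-bump: 8 enters row 1 and ejects 4. So w(7) = 4. P is now [[1, 2, 8, 9], [3], [7]].
Step i=6: Q has 6 at row 1, column 4; remove that cell from P, ejecting 9. So w(6) = 9. P is now [[1, 2, 8], [3], [7]].
Step i=5: Q has 5 at row 1, column 3; remove that cell from P, ejecting 8. So w(5) = 8. P is now [[1, 2], [3], [7]].
Step i=4: Q has 4 at row 3, column 1; remove 7 from row 3 of P and reverse-bump: 7 enters row 2 and ejects 3; 3 enters row 1 and ejects 2. So w(4) = 2. P is now [[1, 3], [7]].
Step i=3: Q has 3 at row 2, column 1; remove 7 from row 2 of P and reverse-bump: 7 enters row 1 and ejects 3. So w(3) = 3. P is now [[1, 7]].
Step i=2: Q has 2 at row 1, column 2; remove that cell from P, ejecting 7. So w(2) = 7. P is now [[1]].
Step i=1: Q has 1 at row 1, column 1; remove that cell from P, ejecting 1. So w(1) = 1. P is now [].

So w = 1 7 3 2 8 9 4 5 6.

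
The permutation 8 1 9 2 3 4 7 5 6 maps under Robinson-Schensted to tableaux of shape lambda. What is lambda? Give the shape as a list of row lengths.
Row-insert each entry into an empty tableau.

After inserting 8: P = [[8]].
After inserting 1: P = [[1], [8]].
After inserting 9: P = [[1, 9], [8]].
After inserting 2: P = [[1, 2], [8, 9]].
After inserting 3: P = [[1, 2, 3], [8, 9]].
After inserting 4: P = [[1, 2, 3, 4], [8, 9]].
After inserting 7: P = [[1, 2, 3, 4, 7], [8, 9]].
After inserting 5: P = [[1, 2, 3, 4, 5], [7, 9], [8]].
After inserting 6: P = [[1, 2, 3, 4, 5, 6], [7, 9], [8]].

The final insertion tableau P = [[1, 2, 3, 4, 5, 6], [7, 9], [8]] has shape [6, 2, 1].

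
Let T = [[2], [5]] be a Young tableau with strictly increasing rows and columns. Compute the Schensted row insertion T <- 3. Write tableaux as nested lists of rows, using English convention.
3 is larger than every entry of row 1, so it is appended to row 1. The new tableau is [[2, 3], [5]].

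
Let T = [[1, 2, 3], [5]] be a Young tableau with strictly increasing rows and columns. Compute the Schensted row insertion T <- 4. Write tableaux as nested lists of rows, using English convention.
4 is larger than every entry of row 1, so it is appended to row 1. The new tableau is [[1, 2, 3, 4], [5]].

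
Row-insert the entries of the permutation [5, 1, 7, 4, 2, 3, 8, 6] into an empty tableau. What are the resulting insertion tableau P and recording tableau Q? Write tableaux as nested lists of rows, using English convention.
Insert each entry of the permutation into P by Schensted row insertion, recording in Q the position of each new cell.

Insert 5: appended to row 1. P = [[5]].
Insert 1: 1 bumps 5 from row 1; 5 starts row 2. P = [[1], [5]].
Insert 7: appended to row 1. P = [[1, 7], [5]].
Insert 4: 4 bumps 7 from row 1; 7 appends to row 2. P = [[1, 4], [5, 7]].
Insert 2: 2 bumps 4 from row 1; 4 bumps 5 from row 2; 5 starts row 3. P = [[1, 2], [4, 7], [5]].
Insert 3: appended to row 1. P = [[1, 2, 3], [4, 7], [5]].
Insert 8: appended to row 1. P = [[1, 2, 3, 8], [4, 7], [5]].
Insert 6: 6 bumps 8 from row 1; 8 appends to row 2. P = [[1, 2, 3, 6], [4, 7, 8], [5]].

So P = [[1, 2, 3, 6], [4, 7, 8], [5]], Q = [[1, 3, 6, 7], [2, 4, 8], [5]].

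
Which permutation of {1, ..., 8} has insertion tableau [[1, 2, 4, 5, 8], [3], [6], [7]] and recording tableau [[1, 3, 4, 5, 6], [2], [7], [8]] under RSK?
7 1 3 4 6 8 5 2

Reverse the RSK construction: for i from n down to 1, find the cell of Q containing i, remove the entry at that cell from P, and reverse-bump it up through P; the value ejected from row 1 is w(i).

Step i=8: Q has 8 at row 4, column 1; remove 7 from row 4 of P and reverse-bump: 7 enters row 3 and ejects 6; 6 enters row 2 and ejects 3; 3 enters row 1 and ejects 2. So w(8) = 2. P is now [[1, 3, 4, 5, 8], [6], [7]].
Step i=7: Q has 7 at row 3, column 1; remove 7 from row 3 of P and reverse-bump: 7 enters row 2 and ejects 6; 6 enters row 1 and ejects 5. So w(7) = 5. P is now [[1, 3, 4, 6, 8], [7]].
Step i=6: Q has 6 at row 1, column 5; remove that cell from P, ejecting 8. So w(6) = 8. P is now [[1, 3, 4, 6], [7]].
Step i=5: Q has 5 at row 1, column 4; remove that cell from P, ejecting 6. So w(5) = 6. P is now [[1, 3, 4], [7]].
Step i=4: Q has 4 at row 1, column 3; remove that cell from P, ejecting 4. So w(4) = 4. P is now [[1, 3], [7]].
Step i=3: Q has 3 at row 1, column 2; remove that cell from P, ejecting 3. So w(3) = 3. P is now [[1], [7]].
Step i=2: Q has 2 at row 2, column 1; remove 7 from row 2 of P and reverse-bump: 7 enters row 1 and ejects 1. So w(2) = 1. P is now [[7]].
Step i=1: Q has 1 at row 1, column 1; remove that cell from P, ejecting 7. So w(1) = 7. P is now [].

So w = 7 1 3 4 6 8 5 2.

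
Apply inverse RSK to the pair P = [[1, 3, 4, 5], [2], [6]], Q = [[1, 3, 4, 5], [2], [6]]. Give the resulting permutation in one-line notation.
Reverse RSK: for i = n, n-1, ..., 1, locate i in Q, remove the corresponding corner cell from P, and reverse-bump its entry up through P; the value ejected from row 1 is w(i).

So w = 6 2 3 4 5 1.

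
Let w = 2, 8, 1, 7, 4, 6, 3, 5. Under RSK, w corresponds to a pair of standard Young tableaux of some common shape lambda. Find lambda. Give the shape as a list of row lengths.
RSK row insertion gives P = [[1, 3, 5], [2, 4, 6], [7], [8]], which has shape [3, 3, 1, 1].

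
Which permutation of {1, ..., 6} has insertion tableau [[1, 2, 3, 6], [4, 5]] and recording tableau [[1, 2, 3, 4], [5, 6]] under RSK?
Reverse the RSK construction: for i from n down to 1, find the cell of Q containing i, remove the entry at that cell from P, and reverse-bump it up through P; the value ejected from row 1 is w(i).

Step i=6: Q has 6 at row 2, column 2; remove 5 from row 2 of P and reverse-bump: 5 enters row 1 and ejects 3. So w(6) = 3. P is now [[1, 2, 5, 6], [4]].
Step i=5: Q has 5 at row 2, column 1; remove 4 from row 2 of P and reverse-bump: 4 enters row 1 and ejects 2. So w(5) = 2. P is now [[1, 4, 5, 6]].
Step i=4: Q has 4 at row 1, column 4; remove that cell from P, ejecting 6. So w(4) = 6. P is now [[1, 4, 5]].
Step i=3: Q has 3 at row 1, column 3; remove that cell from P, ejecting 5. So w(3) = 5. P is now [[1, 4]].
Step i=2: Q has 2 at row 1, column 2; remove that cell from P, ejecting 4. So w(2) = 4. P is now [[1]].
Step i=1: Q has 1 at row 1, column 1; remove that cell from P, ejecting 1. So w(1) = 1. P is now [].

So w = 1 4 5 6 2 3.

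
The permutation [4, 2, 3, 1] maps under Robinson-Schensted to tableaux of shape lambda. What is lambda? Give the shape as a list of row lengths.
[2, 1, 1]

Row-insert each entry into an empty tableau.

After inserting 4: P = [[4]].
After inserting 2: P = [[2], [4]].
After inserting 3: P = [[2, 3], [4]].
After inserting 1: P = [[1, 3], [2], [4]].

The final insertion tableau P = [[1, 3], [2], [4]] has shape [2, 1, 1].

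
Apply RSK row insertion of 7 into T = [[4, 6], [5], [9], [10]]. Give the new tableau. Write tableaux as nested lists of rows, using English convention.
[[4, 6, 7], [5], [9], [10]]

7 is larger than every entry of row 1, so it is appended to row 1. The new tableau is [[4, 6, 7], [5], [9], [10]].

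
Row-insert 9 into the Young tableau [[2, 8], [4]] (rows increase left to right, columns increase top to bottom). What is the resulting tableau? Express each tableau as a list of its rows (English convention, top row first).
9 is larger than every entry of row 1, so it is appended to row 1. The new tableau is [[2, 8, 9], [4]].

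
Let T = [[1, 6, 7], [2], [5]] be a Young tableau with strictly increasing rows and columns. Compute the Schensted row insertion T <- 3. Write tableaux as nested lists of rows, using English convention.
In row 1, 3 replaces 6 (the leftmost entry greater than 3); 6 is bumped to row 2. 6 is appended to row 2. The new tableau is [[1, 3, 7], [2, 6], [5]].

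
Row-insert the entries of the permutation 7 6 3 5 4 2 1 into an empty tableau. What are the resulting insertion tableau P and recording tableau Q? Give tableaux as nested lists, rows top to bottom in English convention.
Insert each entry of the permutation into P by Schensted row insertion, recording in Q the position of each new cell.

Insert 7: appended to row 1. P = [[7]].
Insert 6: 6 bumps 7 from row 1; 7 starts row 2. P = [[6], [7]].
Insert 3: 3 bumps 6 from row 1; 6 bumps 7 from row 2; 7 starts row 3. P = [[3], [6], [7]].
Insert 5: appended to row 1. P = [[3, 5], [6], [7]].
Insert 4: 4 bumps 5 from row 1; 5 bumps 6 from row 2; 6 bumps 7 from row 3; 7 starts row 4. P = [[3, 4], [5], [6], [7]].
Insert 2: 2 bumps 3 from row 1; 3 bumps 5 from row 2; 5 bumps 6 from row 3; 6 bumps 7 from row 4; 7 starts row 5. P = [[2, 4], [3], [5], [6], [7]].
Insert 1: 1 bumps 2 from row 1; 2 bumps 3 from row 2; 3 bumps 5 from row 3; 5 bumps 6 from row 4; 6 bumps 7 from row 5; 7 starts row 6. P = [[1, 4], [2], [3], [5], [6], [7]].

So P = [[1, 4], [2], [3], [5], [6], [7]], Q = [[1, 4], [2], [3], [5], [6], [7]].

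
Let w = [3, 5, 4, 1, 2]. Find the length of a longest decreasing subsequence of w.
3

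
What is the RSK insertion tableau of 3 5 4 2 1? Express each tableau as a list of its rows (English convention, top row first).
After inserting 3: P = [[3]].
After inserting 5: P = [[3, 5]].
After inserting 4: P = [[3, 4], [5]].
After inserting 2: P = [[2, 4], [3], [5]].
After inserting 1: P = [[1, 4], [2], [3], [5]].

So P = [[1, 4], [2], [3], [5]].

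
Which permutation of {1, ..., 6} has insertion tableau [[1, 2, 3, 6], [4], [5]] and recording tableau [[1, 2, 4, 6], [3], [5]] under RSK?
Reverse the RSK construction: for i from n down to 1, find the cell of Q containing i, remove the entry at that cell from P, and reverse-bump it up through P; the value ejected from row 1 is w(i).

Step i=6: Q has 6 at row 1, column 4; remove that cell from P, ejecting 6. So w(6) = 6. P is now [[1, 2, 3], [4], [5]].
Step i=5: Q has 5 at row 3, column 1; remove 5 from row 3 of P and reverse-bump: 5 enters row 2 and ejects 4; 4 enters row 1 and ejects 3. So w(5) = 3. P is now [[1, 2, 4], [5]].
Step i=4: Q has 4 at row 1, column 3; remove that cell from P, ejecting 4. So w(4) = 4. P is now [[1, 2], [5]].
Step i=3: Q has 3 at row 2, column 1; remove 5 from row 2 of P and reverse-bump: 5 enters row 1 and ejects 2. So w(3) = 2. P is now [[1, 5]].
Step i=2: Q has 2 at row 1, column 2; remove that cell from P, ejecting 5. So w(2) = 5. P is now [[1]].
Step i=1: Q has 1 at row 1, column 1; remove that cell from P, ejecting 1. So w(1) = 1. P is now [].

So w = 1 5 2 4 3 6.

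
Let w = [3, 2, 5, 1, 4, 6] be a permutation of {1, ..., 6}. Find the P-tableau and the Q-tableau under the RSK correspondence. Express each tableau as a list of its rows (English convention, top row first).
P = [[1, 4, 6], [2, 5], [3]], Q = [[1, 3, 6], [2, 5], [4]]

Insert each entry of the permutation into P by Schensted row insertion, recording in Q the position of each new cell.

Insert 3: appended to row 1. P = [[3]], Q = [[1]].
Insert 2: 2 bumps 3 from row 1; 3 starts row 2. P = [[2], [3]], Q = [[1], [2]].
Insert 5: appended to row 1. P = [[2, 5], [3]], Q = [[1, 3], [2]].
Insert 1: 1 bumps 2 from row 1; 2 bumps 3 from row 2; 3 starts row 3. P = [[1, 5], [2], [3]], Q = [[1, 3], [2], [4]].
Insert 4: 4 bumps 5 from row 1; 5 appends to row 2. P = [[1, 4], [2, 5], [3]], Q = [[1, 3], [2, 5], [4]].
Insert 6: appended to row 1. P = [[1, 4, 6], [2, 5], [3]], Q = [[1, 3, 6], [2, 5], [4]].

So P = [[1, 4, 6], [2, 5], [3]], Q = [[1, 3, 6], [2, 5], [4]].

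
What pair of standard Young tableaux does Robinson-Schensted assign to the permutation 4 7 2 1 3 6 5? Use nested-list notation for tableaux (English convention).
Insert each entry of the permutation into P by Schensted row insertion, recording in Q the position of each new cell.

After inserting 4: P = [[4]].
After inserting 7: P = [[4, 7]].
After inserting 2: P = [[2, 7], [4]].
After inserting 1: P = [[1, 7], [2], [4]].
After inserting 3: P = [[1, 3], [2, 7], [4]].
After inserting 6: P = [[1, 3, 6], [2, 7], [4]].
After inserting 5: P = [[1, 3, 5], [2, 6], [4, 7]].

So P = [[1, 3, 5], [2, 6], [4, 7]], Q = [[1, 2, 6], [3, 5], [4, 7]].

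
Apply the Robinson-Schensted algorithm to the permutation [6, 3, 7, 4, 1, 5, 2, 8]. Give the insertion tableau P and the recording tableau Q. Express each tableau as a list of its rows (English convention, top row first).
P = [[1, 2, 5, 8], [3, 4], [6, 7]], Q = [[1, 3, 6, 8], [2, 4], [5, 7]]

Insert each entry of the permutation into P by Schensted row insertion, recording in Q the position of each new cell.

After inserting 6: P = [[6]].
After inserting 3: P = [[3], [6]].
After inserting 7: P = [[3, 7], [6]].
After inserting 4: P = [[3, 4], [6, 7]].
After inserting 1: P = [[1, 4], [3, 7], [6]].
After inserting 5: P = [[1, 4, 5], [3, 7], [6]].
After inserting 2: P = [[1, 2, 5], [3, 4], [6, 7]].
After inserting 8: P = [[1, 2, 5, 8], [3, 4], [6, 7]].

So P = [[1, 2, 5, 8], [3, 4], [6, 7]], Q = [[1, 3, 6, 8], [2, 4], [5, 7]].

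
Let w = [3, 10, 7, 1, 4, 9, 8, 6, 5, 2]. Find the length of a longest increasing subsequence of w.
3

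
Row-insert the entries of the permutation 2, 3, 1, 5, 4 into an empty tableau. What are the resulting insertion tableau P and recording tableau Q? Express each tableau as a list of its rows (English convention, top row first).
Insert each entry of the permutation into P by Schensted row insertion, recording in Q the position of each new cell.

Insert 2: appended to row 1. P = [[2]].
Insert 3: appended to row 1. P = [[2, 3]].
Insert 1: 1 bumps 2 from row 1; 2 starts row 2. P = [[1, 3], [2]].
Insert 5: appended to row 1. P = [[1, 3, 5], [2]].
Insert 4: 4 bumps 5 from row 1; 5 appends to row 2. P = [[1, 3, 4], [2, 5]].

So P = [[1, 3, 4], [2, 5]], Q = [[1, 2, 4], [3, 5]].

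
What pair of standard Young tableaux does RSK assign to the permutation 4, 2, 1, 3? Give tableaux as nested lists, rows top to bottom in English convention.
P = [[1, 3], [2], [4]], Q = [[1, 4], [2], [3]]

Insert each entry of the permutation into P by Schensted row insertion, recording in Q the position of each new cell.

Insert 4: appended to row 1. P = [[4]].
Insert 2: 2 bumps 4 from row 1; 4 starts row 2. P = [[2], [4]].
Insert 1: 1 bumps 2 from row 1; 2 bumps 4 from row 2; 4 starts row 3. P = [[1], [2], [4]].
Insert 3: appended to row 1. P = [[1, 3], [2], [4]].

So P = [[1, 3], [2], [4]], Q = [[1, 4], [2], [3]].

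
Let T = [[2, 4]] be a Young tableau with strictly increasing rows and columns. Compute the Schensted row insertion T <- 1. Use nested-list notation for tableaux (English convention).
In row 1, 1 replaces 2 (the leftmost entry greater than 1); 2 is bumped to row 2. 2 starts a new row 2. The new tableau is [[1, 4], [2]].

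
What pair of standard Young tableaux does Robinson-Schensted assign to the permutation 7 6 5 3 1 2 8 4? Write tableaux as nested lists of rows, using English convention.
Insert each entry of the permutation into P by Schensted row insertion, recording in Q the position of each new cell.

Insert 7: appended to row 1. P = [[7]].
Insert 6: 6 bumps 7 from row 1; 7 starts row 2. P = [[6], [7]].
Insert 5: 5 bumps 6 from row 1; 6 bumps 7 from row 2; 7 starts row 3. P = [[5], [6], [7]].
Insert 3: 3 bumps 5 from row 1; 5 bumps 6 from row 2; 6 bumps 7 from row 3; 7 starts row 4. P = [[3], [5], [6], [7]].
Insert 1: 1 bumps 3 from row 1; 3 bumps 5 from row 2; 5 bumps 6 from row 3; 6 bumps 7 from row 4; 7 starts row 5. P = [[1], [3], [5], [6], [7]].
Insert 2: appended to row 1. P = [[1, 2], [3], [5], [6], [7]].
Insert 8: appended to row 1. P = [[1, 2, 8], [3], [5], [6], [7]].
Insert 4: 4 bumps 8 from row 1; 8 appends to row 2. P = [[1, 2, 4], [3, 8], [5], [6], [7]].

So P = [[1, 2, 4], [3, 8], [5], [6], [7]], Q = [[1, 6, 7], [2, 8], [3], [4], [5]].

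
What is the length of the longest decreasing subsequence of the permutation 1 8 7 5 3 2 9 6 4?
5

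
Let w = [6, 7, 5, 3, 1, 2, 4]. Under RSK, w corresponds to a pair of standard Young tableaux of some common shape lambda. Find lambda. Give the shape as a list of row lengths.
Row-insert each entry into an empty tableau.

After inserting 6: P = [[6]].
After inserting 7: P = [[6, 7]].
After inserting 5: P = [[5, 7], [6]].
After inserting 3: P = [[3, 7], [5], [6]].
After inserting 1: P = [[1, 7], [3], [5], [6]].
After inserting 2: P = [[1, 2], [3, 7], [5], [6]].
After inserting 4: P = [[1, 2, 4], [3, 7], [5], [6]].

The final insertion tableau P = [[1, 2, 4], [3, 7], [5], [6]] has shape [3, 2, 1, 1].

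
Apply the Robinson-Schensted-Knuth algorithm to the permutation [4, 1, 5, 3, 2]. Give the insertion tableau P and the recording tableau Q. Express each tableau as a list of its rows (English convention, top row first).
Insert each entry of the permutation into P by Schensted row insertion, recording in Q the position of each new cell.

Insert 4: appended to row 1. P = [[4]].
Insert 1: 1 bumps 4 from row 1; 4 starts row 2. P = [[1], [4]].
Insert 5: appended to row 1. P = [[1, 5], [4]].
Insert 3: 3 bumps 5 from row 1; 5 appends to row 2. P = [[1, 3], [4, 5]].
Insert 2: 2 bumps 3 from row 1; 3 bumps 4 from row 2; 4 starts row 3. P = [[1, 2], [3, 5], [4]].

So P = [[1, 2], [3, 5], [4]], Q = [[1, 3], [2, 4], [5]].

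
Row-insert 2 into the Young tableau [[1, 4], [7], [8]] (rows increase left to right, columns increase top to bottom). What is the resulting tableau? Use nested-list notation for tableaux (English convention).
[[1, 2], [4], [7], [8]]

In row 1, 2 replaces 4 (the leftmost entry greater than 2); 4 is bumped to row 2. In row 2, 4 replaces 7 (the leftmost entry greater than 4); 7 is bumped to row 3. In row 3, 7 replaces 8 (the leftmost entry greater than 7); 8 is bumped to row 4. 8 starts a new row 4. The new tableau is [[1, 2], [4], [7], [8]].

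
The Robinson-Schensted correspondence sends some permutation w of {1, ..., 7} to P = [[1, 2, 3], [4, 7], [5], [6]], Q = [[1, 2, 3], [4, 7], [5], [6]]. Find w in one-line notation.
1 6 7 5 4 2 3

Reverse the RSK construction: for i from n down to 1, find the cell of Q containing i, remove the entry at that cell from P, and reverse-bump it up through P; the value ejected from row 1 is w(i).

Step i=7: Q has 7 at row 2, column 2; remove 7 from row 2 of P and reverse-bump: 7 enters row 1 and ejects 3. So w(7) = 3. P is now [[1, 2, 7], [4], [5], [6]].
Step i=6: Q has 6 at row 4, column 1; remove 6 from row 4 of P and reverse-bump: 6 enters row 3 and ejects 5; 5 enters row 2 and ejects 4; 4 enters row 1 and ejects 2. So w(6) = 2. P is now [[1, 4, 7], [5], [6]].
Step i=5: Q has 5 at row 3, column 1; remove 6 from row 3 of P and reverse-bump: 6 enters row 2 and ejects 5; 5 enters row 1 and ejects 4. So w(5) = 4. P is now [[1, 5, 7], [6]].
Step i=4: Q has 4 at row 2, column 1; remove 6 from row 2 of P and reverse-bump: 6 enters row 1 and ejects 5. So w(4) = 5. P is now [[1, 6, 7]].
Step i=3: Q has 3 at row 1, column 3; remove that cell from P, ejecting 7. So w(3) = 7. P is now [[1, 6]].
Step i=2: Q has 2 at row 1, column 2; remove that cell from P, ejecting 6. So w(2) = 6. P is now [[1]].
Step i=1: Q has 1 at row 1, column 1; remove that cell from P, ejecting 1. So w(1) = 1. P is now [].

So w = 1 6 7 5 4 2 3.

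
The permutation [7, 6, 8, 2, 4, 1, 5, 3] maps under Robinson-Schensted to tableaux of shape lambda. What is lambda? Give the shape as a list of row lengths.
[3, 2, 2, 1]

Row-insert each entry into an empty tableau.

After inserting 7: P = [[7]].
After inserting 6: P = [[6], [7]].
After inserting 8: P = [[6, 8], [7]].
After inserting 2: P = [[2, 8], [6], [7]].
After inserting 4: P = [[2, 4], [6, 8], [7]].
After inserting 1: P = [[1, 4], [2, 8], [6], [7]].
After inserting 5: P = [[1, 4, 5], [2, 8], [6], [7]].
After inserting 3: P = [[1, 3, 5], [2, 4], [6, 8], [7]].

The final insertion tableau P = [[1, 3, 5], [2, 4], [6, 8], [7]] has shape [3, 2, 2, 1].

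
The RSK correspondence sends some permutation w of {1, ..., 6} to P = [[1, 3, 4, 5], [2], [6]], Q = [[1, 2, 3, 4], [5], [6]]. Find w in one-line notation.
2 3 4 6 5 1

Reverse RSK: for i = n, n-1, ..., 1, locate i in Q, remove the corresponding corner cell from P, and reverse-bump its entry up through P; the value ejected from row 1 is w(i).

So w = 2 3 4 6 5 1.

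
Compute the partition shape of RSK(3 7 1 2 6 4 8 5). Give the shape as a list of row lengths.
[4, 3, 1]

Row-insert each entry into an empty tableau.

After inserting 3: P = [[3]].
After inserting 7: P = [[3, 7]].
After inserting 1: P = [[1, 7], [3]].
After inserting 2: P = [[1, 2], [3, 7]].
After inserting 6: P = [[1, 2, 6], [3, 7]].
After inserting 4: P = [[1, 2, 4], [3, 6], [7]].
After inserting 8: P = [[1, 2, 4, 8], [3, 6], [7]].
After inserting 5: P = [[1, 2, 4, 5], [3, 6, 8], [7]].

The final insertion tableau P = [[1, 2, 4, 5], [3, 6, 8], [7]] has shape [4, 3, 1].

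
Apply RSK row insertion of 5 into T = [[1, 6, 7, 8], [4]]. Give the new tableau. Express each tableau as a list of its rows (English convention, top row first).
[[1, 5, 7, 8], [4, 6]]

In row 1, 5 replaces 6 (the leftmost entry greater than 5); 6 is bumped to row 2. 6 is appended to row 2. The new tableau is [[1, 5, 7, 8], [4, 6]].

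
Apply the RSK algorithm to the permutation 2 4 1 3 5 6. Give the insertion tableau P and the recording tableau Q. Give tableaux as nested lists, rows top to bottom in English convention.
Insert each entry of the permutation into P by Schensted row insertion, recording in Q the position of each new cell.

Insert 2: appended to row 1. P = [[2]].
Insert 4: appended to row 1. P = [[2, 4]].
Insert 1: 1 bumps 2 from row 1; 2 starts row 2. P = [[1, 4], [2]].
Insert 3: 3 bumps 4 from row 1; 4 appends to row 2. P = [[1, 3], [2, 4]].
Insert 5: appended to row 1. P = [[1, 3, 5], [2, 4]].
Insert 6: appended to row 1. P = [[1, 3, 5, 6], [2, 4]].

So P = [[1, 3, 5, 6], [2, 4]], Q = [[1, 2, 5, 6], [3, 4]].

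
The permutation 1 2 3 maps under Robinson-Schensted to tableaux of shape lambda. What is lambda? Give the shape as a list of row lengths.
Row-insert each entry into an empty tableau.

After inserting 1: P = [[1]].
After inserting 2: P = [[1, 2]].
After inserting 3: P = [[1, 2, 3]].

The final insertion tableau P = [[1, 2, 3]] has shape [3].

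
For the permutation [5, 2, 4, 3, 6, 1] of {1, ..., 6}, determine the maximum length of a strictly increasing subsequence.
3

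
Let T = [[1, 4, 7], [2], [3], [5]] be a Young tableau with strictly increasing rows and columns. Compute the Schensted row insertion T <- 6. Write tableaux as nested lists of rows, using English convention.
[[1, 4, 6], [2, 7], [3], [5]]

In row 1, 6 replaces 7 (the leftmost entry greater than 6); 7 is bumped to row 2. 7 is appended to row 2. The new tableau is [[1, 4, 6], [2, 7], [3], [5]].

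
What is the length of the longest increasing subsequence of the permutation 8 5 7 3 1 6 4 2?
2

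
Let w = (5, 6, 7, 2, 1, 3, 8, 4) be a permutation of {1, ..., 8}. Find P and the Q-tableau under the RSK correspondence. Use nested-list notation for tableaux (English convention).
Insert each entry of the permutation into P by Schensted row insertion, recording in Q the position of each new cell.

Insert 5: appended to row 1. P = [[5]].
Insert 6: appended to row 1. P = [[5, 6]].
Insert 7: appended to row 1. P = [[5, 6, 7]].
Insert 2: 2 bumps 5 from row 1; 5 starts row 2. P = [[2, 6, 7], [5]].
Insert 1: 1 bumps 2 from row 1; 2 bumps 5 from row 2; 5 starts row 3. P = [[1, 6, 7], [2], [5]].
Insert 3: 3 bumps 6 from row 1; 6 appends to row 2. P = [[1, 3, 7], [2, 6], [5]].
Insert 8: appended to row 1. P = [[1, 3, 7, 8], [2, 6], [5]].
Insert 4: 4 bumps 7 from row 1; 7 appends to row 2. P = [[1, 3, 4, 8], [2, 6, 7], [5]].

So P = [[1, 3, 4, 8], [2, 6, 7], [5]], Q = [[1, 2, 3, 7], [4, 6, 8], [5]].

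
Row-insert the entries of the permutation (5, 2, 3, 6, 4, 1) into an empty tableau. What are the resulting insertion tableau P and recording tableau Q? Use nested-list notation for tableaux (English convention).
P = [[1, 3, 4], [2, 6], [5]], Q = [[1, 3, 4], [2, 5], [6]]

Insert each entry of the permutation into P by Schensted row insertion, recording in Q the position of each new cell.

Insert 5: appended to row 1. P = [[5]].
Insert 2: 2 bumps 5 from row 1; 5 starts row 2. P = [[2], [5]].
Insert 3: appended to row 1. P = [[2, 3], [5]].
Insert 6: appended to row 1. P = [[2, 3, 6], [5]].
Insert 4: 4 bumps 6 from row 1; 6 appends to row 2. P = [[2, 3, 4], [5, 6]].
Insert 1: 1 bumps 2 from row 1; 2 bumps 5 from row 2; 5 starts row 3. P = [[1, 3, 4], [2, 6], [5]].

So P = [[1, 3, 4], [2, 6], [5]], Q = [[1, 3, 4], [2, 5], [6]].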